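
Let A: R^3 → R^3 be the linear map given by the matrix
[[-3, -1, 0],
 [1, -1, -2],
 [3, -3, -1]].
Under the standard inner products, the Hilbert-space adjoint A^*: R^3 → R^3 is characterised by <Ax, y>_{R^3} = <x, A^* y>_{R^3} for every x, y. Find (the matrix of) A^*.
A^* = A^T =
[[-3, 1, 3],
 [-1, -1, -3],
 [0, -2, -1]]

For real matrices with standard dot products, the defining identity <Ax, y> = <x, A^* y> gives (Ax)^T y = x^T (A^*) y, i.e. x^T A^T y = x^T (A^*) y. Since this holds for all x, y, we must have A^* = A^T. Therefore
A^* =
[[-3, 1, 3],
 [-1, -1, -3],
 [0, -2, -1]].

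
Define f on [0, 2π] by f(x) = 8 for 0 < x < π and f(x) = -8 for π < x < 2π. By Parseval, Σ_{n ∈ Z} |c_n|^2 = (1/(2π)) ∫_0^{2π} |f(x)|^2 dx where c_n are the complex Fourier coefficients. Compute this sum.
Σ |c_n|^2 = 64

Parseval equates the L^2 energy of f (normalised by 1/(2π)) with the ℓ^2 sum of its Fourier coefficients: (1/(2π)) ∫_0^{2π} |f|^2 = Σ |c_n|^2.
Compute the left side: (1/(2π)) [∫_0^π 8^2 dx + ∫_π^{2π} (-8)^2 dx] = (1/(2π)) · (64π + 64π) = (64 + 64)/2 = 64.
So Σ_{n ∈ Z} |c_n|^2 = 64.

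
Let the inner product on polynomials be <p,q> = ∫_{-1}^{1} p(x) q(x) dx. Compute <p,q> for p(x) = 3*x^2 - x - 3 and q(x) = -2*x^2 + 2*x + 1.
<p,q> = -56/15

Expand the product: p(x)·q(x) = -6*x^4 + 8*x^3 + 7*x^2 - 7*x - 3.
∫_{-1}^{1} of each monomial x^k gives [2/(k+1) if k even, 0 if k odd]. Integrating term-by-term (or equivalently evaluating the antiderivative F(x) = -6*x^5/5 + 2*x^4 + 7*x^3/3 - 7*x^2/2 - 3*x at the endpoints):
  F(1) − F(−1) = -101/30 − (11/30) = -56/15.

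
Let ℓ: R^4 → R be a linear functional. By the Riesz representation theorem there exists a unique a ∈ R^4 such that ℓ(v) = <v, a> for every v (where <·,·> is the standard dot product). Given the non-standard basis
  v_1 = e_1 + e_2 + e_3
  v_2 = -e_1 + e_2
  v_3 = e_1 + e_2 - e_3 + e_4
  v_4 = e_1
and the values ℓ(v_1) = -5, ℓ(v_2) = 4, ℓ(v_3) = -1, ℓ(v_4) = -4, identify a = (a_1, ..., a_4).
a = (-4, 0, -1, 2)

Write a = (a_1, ..., a_4) in the standard basis. For each basis vector v_i, ℓ(v_i) = <v_i, a> is a linear equation in the a_j's. Collect the n equations into a matrix system V a = ℓ, where row i of V is v_i (expressed in the standard basis). Since V is invertible (lower-triangular with 1s on the diagonal, up to permutation), solve by back-substitution:
  V =
[[1, 1, 1, 0],
 [-1, 1, 0, 0],
 [1, 1, -1, 1],
 [1, 0, 0, 0]]
  V a = (-5, 4, -1, -4)
Solving gives a = (-4, 0, -1, 2).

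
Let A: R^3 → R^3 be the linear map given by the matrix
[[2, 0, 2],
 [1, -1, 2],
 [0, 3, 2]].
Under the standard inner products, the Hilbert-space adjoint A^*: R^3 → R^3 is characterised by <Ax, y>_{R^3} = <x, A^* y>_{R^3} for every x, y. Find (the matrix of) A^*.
A^* = A^T =
[[2, 1, 0],
 [0, -1, 3],
 [2, 2, 2]]

For real matrices with standard dot products, the defining identity <Ax, y> = <x, A^* y> gives (Ax)^T y = x^T (A^*) y, i.e. x^T A^T y = x^T (A^*) y. Since this holds for all x, y, we must have A^* = A^T. Therefore
A^* =
[[2, 1, 0],
 [0, -1, 3],
 [2, 2, 2]].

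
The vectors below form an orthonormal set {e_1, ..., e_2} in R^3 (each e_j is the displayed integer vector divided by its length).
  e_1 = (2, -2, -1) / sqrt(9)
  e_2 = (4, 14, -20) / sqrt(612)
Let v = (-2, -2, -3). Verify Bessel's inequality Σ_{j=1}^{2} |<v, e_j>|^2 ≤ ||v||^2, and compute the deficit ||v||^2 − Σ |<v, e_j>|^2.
Σ |<v, e_j>|^2 = 33/17; ||v||^2 = 17; deficit = 256/17

Write each e_j = u_j / sqrt(<u_j, u_j>) where u_j is the displayed integer vector. Then <v, e_j> = <v, u_j> / sqrt(<u_j, u_j>), so |<v, e_j>|^2 = <v, u_j>^2 / <u_j, u_j>.
Coefficients: <v, e_1> = 3/sqrt(9), <v, e_2> = 24/sqrt(612).
Square and sum: Σ |<v, e_j>|^2 = 33/17.
Compute ||v||^2 = v·v = 17.
Deficit = 17 − 33/17 = 256/17 ≥ 0, confirming Bessel's inequality. (The deficit equals ||v − Σ <v,e_j> e_j||^2, the squared distance from v to span{e_j}.)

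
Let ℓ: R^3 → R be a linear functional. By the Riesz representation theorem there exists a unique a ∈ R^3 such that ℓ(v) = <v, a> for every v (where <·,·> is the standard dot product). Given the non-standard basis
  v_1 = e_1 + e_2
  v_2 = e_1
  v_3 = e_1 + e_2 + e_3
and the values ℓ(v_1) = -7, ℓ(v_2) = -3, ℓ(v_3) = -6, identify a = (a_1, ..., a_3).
a = (-3, -4, 1)

Write a = (a_1, ..., a_3) in the standard basis. For each basis vector v_i, ℓ(v_i) = <v_i, a> is a linear equation in the a_j's. Collect the n equations into a matrix system V a = ℓ, where row i of V is v_i (expressed in the standard basis). Since V is invertible (lower-triangular with 1s on the diagonal, up to permutation), solve by back-substitution:
  V =
[[1, 1, 0],
 [1, 0, 0],
 [1, 1, 1]]
  V a = (-7, -3, -6)
Solving gives a = (-3, -4, 1).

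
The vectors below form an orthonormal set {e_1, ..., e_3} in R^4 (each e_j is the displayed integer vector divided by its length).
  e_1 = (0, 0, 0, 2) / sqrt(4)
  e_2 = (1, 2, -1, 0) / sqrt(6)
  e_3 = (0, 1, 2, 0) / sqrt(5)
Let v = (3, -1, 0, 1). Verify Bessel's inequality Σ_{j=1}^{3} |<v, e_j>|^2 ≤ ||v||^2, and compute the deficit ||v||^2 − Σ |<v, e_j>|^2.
Σ |<v, e_j>|^2 = 41/30; ||v||^2 = 11; deficit = 289/30

Write each e_j = u_j / sqrt(<u_j, u_j>) where u_j is the displayed integer vector. Then <v, e_j> = <v, u_j> / sqrt(<u_j, u_j>), so |<v, e_j>|^2 = <v, u_j>^2 / <u_j, u_j>.
Coefficients: <v, e_1> = 2/sqrt(4), <v, e_2> = 1/sqrt(6), <v, e_3> = -1/sqrt(5).
Square and sum: Σ |<v, e_j>|^2 = 41/30.
Compute ||v||^2 = v·v = 11.
Deficit = 11 − 41/30 = 289/30 ≥ 0, confirming Bessel's inequality. (The deficit equals ||v − Σ <v,e_j> e_j||^2, the squared distance from v to span{e_j}.)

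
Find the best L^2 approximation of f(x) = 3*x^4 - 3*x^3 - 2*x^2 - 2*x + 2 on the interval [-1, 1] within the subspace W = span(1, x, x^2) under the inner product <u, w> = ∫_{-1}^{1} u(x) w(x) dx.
g(x) = 4*x^2/7 - 19*x/5 + 61/35

The best approximation g ∈ W is the orthogonal projection of f onto W. Writing g = a_0 + a_1 x + a_2 x^2, the coefficients solve the normal equations G · a = b where
  G_{ij} = <φ_i, φ_j> and b_i = <f, φ_i>, with φ_0 = 1, φ_1 = x, φ_2 = x^2.
G =
  [2, 0, 2/3]
  [0, 2/3, 0]
  [2/3, 0, 2/5],
b = (58/15, -38/15, 146/105).
Solving gives a_0 = 61/35, a_1 = -19/5, a_2 = 4/7, so
  g(x) = 4*x^2/7 - 19*x/5 + 61/35.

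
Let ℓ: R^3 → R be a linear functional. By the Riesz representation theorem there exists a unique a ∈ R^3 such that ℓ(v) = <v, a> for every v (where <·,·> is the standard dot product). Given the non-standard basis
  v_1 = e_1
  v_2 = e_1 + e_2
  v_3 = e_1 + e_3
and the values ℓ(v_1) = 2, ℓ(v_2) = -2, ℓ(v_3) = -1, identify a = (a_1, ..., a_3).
a = (2, -4, -3)

Write a = (a_1, ..., a_3) in the standard basis. For each basis vector v_i, ℓ(v_i) = <v_i, a> is a linear equation in the a_j's. Collect the n equations into a matrix system V a = ℓ, where row i of V is v_i (expressed in the standard basis). Since V is invertible (lower-triangular with 1s on the diagonal, up to permutation), solve by back-substitution:
  V =
[[1, 0, 0],
 [1, 1, 0],
 [1, 0, 1]]
  V a = (2, -2, -1)
Solving gives a = (2, -4, -3).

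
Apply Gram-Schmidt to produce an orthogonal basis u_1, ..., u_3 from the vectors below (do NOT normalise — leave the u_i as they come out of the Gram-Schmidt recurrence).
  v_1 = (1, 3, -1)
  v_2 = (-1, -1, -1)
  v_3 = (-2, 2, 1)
Orthogonal basis:
  u_1 = (1, 3, -1)
  u_2 = (-8/11, -2/11, -14/11)
  u_3 = (-7/3, 7/6, 7/6)

Apply the Gram-Schmidt recurrence
  u_1 = v_1
  u_i = v_i − Σ_{j<i} ((v_i · u_j) / (u_j · u_j)) · u_j.

Step by step this gives:
  u_1 = (1, 3, -1)
  u_2 = (-8/11, -2/11, -14/11)
  u_3 = (-7/3, 7/6, 7/6)

Orthogonality check:
  u_2 · u_1 = 0 (should be 0)
  u_3 · u_1 = 0 (should be 0)
  u_3 · u_2 = 0 (should be 0)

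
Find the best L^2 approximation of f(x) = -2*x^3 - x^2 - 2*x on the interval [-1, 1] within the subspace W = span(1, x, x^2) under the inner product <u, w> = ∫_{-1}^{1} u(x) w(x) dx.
g(x) = -x^2 - 16*x/5

The best approximation g ∈ W is the orthogonal projection of f onto W. Writing g = a_0 + a_1 x + a_2 x^2, the coefficients solve the normal equations G · a = b where
  G_{ij} = <φ_i, φ_j> and b_i = <f, φ_i>, with φ_0 = 1, φ_1 = x, φ_2 = x^2.
G =
  [2, 0, 2/3]
  [0, 2/3, 0]
  [2/3, 0, 2/5],
b = (-2/3, -32/15, -2/5).
Solving gives a_0 = 0, a_1 = -16/5, a_2 = -1, so
  g(x) = -x^2 - 16*x/5.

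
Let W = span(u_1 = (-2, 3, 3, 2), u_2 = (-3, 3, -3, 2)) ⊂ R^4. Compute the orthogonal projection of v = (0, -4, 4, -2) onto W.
proj_W(v) = (876/353, -798/353, 1266/353, -532/353)

Set up U = [u_1 | ... | u_2] ∈ R^(4×2). The projector onto W = col(U) is P = U (U^T U)^(-1) U^T.
Compute U^T U =
  [26, 10]
  [10, 31],
and U^T v = (-4, -28).
Solve U^T U · c = U^T v for the coefficients: c = (78/353, -344/353). The projection is proj_W(v) = U c.
Check: (v - proj_W(v)) · u_1 = 0  (should be 0).
Check: (v - proj_W(v)) · u_2 = 0  (should be 0).
Result: proj_W(v) = (876/353, -798/353, 1266/353, -532/353).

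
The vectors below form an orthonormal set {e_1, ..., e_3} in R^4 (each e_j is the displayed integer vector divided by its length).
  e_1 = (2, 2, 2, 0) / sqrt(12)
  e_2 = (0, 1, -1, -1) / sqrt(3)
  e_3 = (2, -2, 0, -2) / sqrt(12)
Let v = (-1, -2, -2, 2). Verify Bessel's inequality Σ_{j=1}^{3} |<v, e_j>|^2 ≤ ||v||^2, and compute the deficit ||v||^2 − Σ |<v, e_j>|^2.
Σ |<v, e_j>|^2 = 10; ||v||^2 = 13; deficit = 3

Write each e_j = u_j / sqrt(<u_j, u_j>) where u_j is the displayed integer vector. Then <v, e_j> = <v, u_j> / sqrt(<u_j, u_j>), so |<v, e_j>|^2 = <v, u_j>^2 / <u_j, u_j>.
Coefficients: <v, e_1> = -10/sqrt(12), <v, e_2> = -2/sqrt(3), <v, e_3> = -2/sqrt(12).
Square and sum: Σ |<v, e_j>|^2 = 10.
Compute ||v||^2 = v·v = 13.
Deficit = 13 − 10 = 3 ≥ 0, confirming Bessel's inequality. (The deficit equals ||v − Σ <v,e_j> e_j||^2, the squared distance from v to span{e_j}.)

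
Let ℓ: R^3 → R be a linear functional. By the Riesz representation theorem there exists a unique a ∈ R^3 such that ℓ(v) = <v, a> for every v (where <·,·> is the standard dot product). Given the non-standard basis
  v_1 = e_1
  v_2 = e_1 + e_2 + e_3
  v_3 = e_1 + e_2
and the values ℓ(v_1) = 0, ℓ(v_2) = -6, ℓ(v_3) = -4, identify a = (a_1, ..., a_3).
a = (0, -4, -2)

Write a = (a_1, ..., a_3) in the standard basis. For each basis vector v_i, ℓ(v_i) = <v_i, a> is a linear equation in the a_j's. Collect the n equations into a matrix system V a = ℓ, where row i of V is v_i (expressed in the standard basis). Since V is invertible (lower-triangular with 1s on the diagonal, up to permutation), solve by back-substitution:
  V =
[[1, 0, 0],
 [1, 1, 1],
 [1, 1, 0]]
  V a = (0, -6, -4)
Solving gives a = (0, -4, -2).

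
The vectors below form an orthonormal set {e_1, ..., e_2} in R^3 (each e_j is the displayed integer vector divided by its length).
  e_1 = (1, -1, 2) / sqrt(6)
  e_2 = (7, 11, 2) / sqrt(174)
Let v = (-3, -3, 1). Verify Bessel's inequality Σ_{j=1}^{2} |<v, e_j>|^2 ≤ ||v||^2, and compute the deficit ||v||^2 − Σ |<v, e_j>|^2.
Σ |<v, e_j>|^2 = 470/29; ||v||^2 = 19; deficit = 81/29

Write each e_j = u_j / sqrt(<u_j, u_j>) where u_j is the displayed integer vector. Then <v, e_j> = <v, u_j> / sqrt(<u_j, u_j>), so |<v, e_j>|^2 = <v, u_j>^2 / <u_j, u_j>.
Coefficients: <v, e_1> = 2/sqrt(6), <v, e_2> = -52/sqrt(174).
Square and sum: Σ |<v, e_j>|^2 = 470/29.
Compute ||v||^2 = v·v = 19.
Deficit = 19 − 470/29 = 81/29 ≥ 0, confirming Bessel's inequality. (The deficit equals ||v − Σ <v,e_j> e_j||^2, the squared distance from v to span{e_j}.)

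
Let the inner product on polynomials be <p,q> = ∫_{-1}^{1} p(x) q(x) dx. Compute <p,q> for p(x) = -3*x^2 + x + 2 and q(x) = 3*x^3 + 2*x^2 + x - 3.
<p,q> = -58/15

Expand the product: p(x)·q(x) = -9*x^5 - 3*x^4 + 5*x^3 + 14*x^2 - x - 6.
∫_{-1}^{1} of each monomial x^k gives [2/(k+1) if k even, 0 if k odd]. Integrating term-by-term (or equivalently evaluating the antiderivative F(x) = -3*x^6/2 - 3*x^5/5 + 5*x^4/4 + 14*x^3/3 - x^2/2 - 6*x at the endpoints):
  F(1) − F(−1) = -161/60 − (71/60) = -58/15.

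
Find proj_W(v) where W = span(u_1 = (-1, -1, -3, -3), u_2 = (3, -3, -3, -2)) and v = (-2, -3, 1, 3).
proj_W(v) = (82/395, 172/395, 426/395, 411/395)

Set up U = [u_1 | ... | u_2] ∈ R^(4×2). The projector onto W = col(U) is P = U (U^T U)^(-1) U^T.
Compute U^T U =
  [20, 15]
  [15, 31],
and U^T v = (-7, -6).
Solve U^T U · c = U^T v for the coefficients: c = (-127/395, -3/79). The projection is proj_W(v) = U c.
Check: (v - proj_W(v)) · u_1 = 0  (should be 0).
Check: (v - proj_W(v)) · u_2 = 0  (should be 0).
Result: proj_W(v) = (82/395, 172/395, 426/395, 411/395).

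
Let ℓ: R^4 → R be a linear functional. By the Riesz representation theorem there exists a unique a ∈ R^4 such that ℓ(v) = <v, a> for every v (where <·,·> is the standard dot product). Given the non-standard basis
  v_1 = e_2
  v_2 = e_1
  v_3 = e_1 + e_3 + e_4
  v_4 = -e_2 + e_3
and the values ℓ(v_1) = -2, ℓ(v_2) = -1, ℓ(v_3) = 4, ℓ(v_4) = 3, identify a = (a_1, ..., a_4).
a = (-1, -2, 1, 4)

Write a = (a_1, ..., a_4) in the standard basis. For each basis vector v_i, ℓ(v_i) = <v_i, a> is a linear equation in the a_j's. Collect the n equations into a matrix system V a = ℓ, where row i of V is v_i (expressed in the standard basis). Since V is invertible (lower-triangular with 1s on the diagonal, up to permutation), solve by back-substitution:
  V =
[[0, 1, 0, 0],
 [1, 0, 0, 0],
 [1, 0, 1, 1],
 [0, -1, 1, 0]]
  V a = (-2, -1, 4, 3)
Solving gives a = (-1, -2, 1, 4).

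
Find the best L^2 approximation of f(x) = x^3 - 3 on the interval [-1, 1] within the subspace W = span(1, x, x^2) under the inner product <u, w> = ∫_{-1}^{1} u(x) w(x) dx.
g(x) = 3*x/5 - 3

The best approximation g ∈ W is the orthogonal projection of f onto W. Writing g = a_0 + a_1 x + a_2 x^2, the coefficients solve the normal equations G · a = b where
  G_{ij} = <φ_i, φ_j> and b_i = <f, φ_i>, with φ_0 = 1, φ_1 = x, φ_2 = x^2.
G =
  [2, 0, 2/3]
  [0, 2/3, 0]
  [2/3, 0, 2/5],
b = (-6, 2/5, -2).
Solving gives a_0 = -3, a_1 = 3/5, a_2 = 0, so
  g(x) = 3*x/5 - 3.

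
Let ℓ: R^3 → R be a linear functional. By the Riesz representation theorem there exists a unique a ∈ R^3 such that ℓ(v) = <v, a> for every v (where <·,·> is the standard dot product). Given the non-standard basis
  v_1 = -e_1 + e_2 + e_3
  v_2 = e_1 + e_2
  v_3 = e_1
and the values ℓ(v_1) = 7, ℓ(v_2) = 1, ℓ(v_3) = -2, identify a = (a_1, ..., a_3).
a = (-2, 3, 2)

Write a = (a_1, ..., a_3) in the standard basis. For each basis vector v_i, ℓ(v_i) = <v_i, a> is a linear equation in the a_j's. Collect the n equations into a matrix system V a = ℓ, where row i of V is v_i (expressed in the standard basis). Since V is invertible (lower-triangular with 1s on the diagonal, up to permutation), solve by back-substitution:
  V =
[[-1, 1, 1],
 [1, 1, 0],
 [1, 0, 0]]
  V a = (7, 1, -2)
Solving gives a = (-2, 3, 2).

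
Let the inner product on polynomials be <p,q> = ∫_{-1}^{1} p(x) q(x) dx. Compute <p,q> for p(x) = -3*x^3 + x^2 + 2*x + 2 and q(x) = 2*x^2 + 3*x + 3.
<p,q> = 268/15

Expand the product: p(x)·q(x) = -6*x^5 - 7*x^4 - 2*x^3 + 13*x^2 + 12*x + 6.
∫_{-1}^{1} of each monomial x^k gives [2/(k+1) if k even, 0 if k odd]. Integrating term-by-term (or equivalently evaluating the antiderivative F(x) = -x^6 - 7*x^5/5 - x^4/2 + 13*x^3/3 + 6*x^2 + 6*x at the endpoints):
  F(1) − F(−1) = 403/30 − (-133/30) = 268/15.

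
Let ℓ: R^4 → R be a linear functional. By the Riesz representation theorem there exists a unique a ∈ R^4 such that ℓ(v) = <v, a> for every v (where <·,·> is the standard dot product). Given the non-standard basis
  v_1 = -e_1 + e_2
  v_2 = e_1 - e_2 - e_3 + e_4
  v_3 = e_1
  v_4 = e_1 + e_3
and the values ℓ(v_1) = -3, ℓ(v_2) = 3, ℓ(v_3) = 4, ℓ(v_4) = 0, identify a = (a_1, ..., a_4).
a = (4, 1, -4, -4)

Write a = (a_1, ..., a_4) in the standard basis. For each basis vector v_i, ℓ(v_i) = <v_i, a> is a linear equation in the a_j's. Collect the n equations into a matrix system V a = ℓ, where row i of V is v_i (expressed in the standard basis). Since V is invertible (lower-triangular with 1s on the diagonal, up to permutation), solve by back-substitution:
  V =
[[-1, 1, 0, 0],
 [1, -1, -1, 1],
 [1, 0, 0, 0],
 [1, 0, 1, 0]]
  V a = (-3, 3, 4, 0)
Solving gives a = (4, 1, -4, -4).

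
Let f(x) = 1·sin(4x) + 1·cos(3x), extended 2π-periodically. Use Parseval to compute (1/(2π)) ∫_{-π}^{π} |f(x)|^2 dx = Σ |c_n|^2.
Σ |c_n|^2 = 1

Expand |f|^2 and use orthogonality of {sin(nx), cos(mx)} on [-π, π]:
  ∫_{-π}^{π} sin(nx)^2 dx = π, ∫ cos(mx)^2 dx = π, and cross terms integrate to 0.
So ∫_{-π}^{π} f(x)^2 dx = 1^2 · π + 1^2 · π = (1 + 1)π.
Divide by 2π: (1 + 1)/2 = 1.
By Parseval, this equals Σ |c_n|^2.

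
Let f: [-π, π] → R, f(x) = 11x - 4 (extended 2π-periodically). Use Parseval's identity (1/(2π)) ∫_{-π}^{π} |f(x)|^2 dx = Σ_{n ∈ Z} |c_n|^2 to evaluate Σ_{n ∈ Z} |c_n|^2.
Σ |c_n|^2 = 121π^2/3 + 16

Expand and integrate term by term over [-π, π]:
  ∫ (11x)^2 dx = 121·(2π^3/3); ∫ 2·11·(-4)·x dx = 0 (odd integrand); ∫ (-4)^2 dx = 16·2π.
So (1/(2π)) ∫_{-π}^{π} (11x - 4)^2 dx = 121π^2/3 + 16 = 121π^2/3 + 16.
Parseval ⇒ Σ |c_n|^2 = 121π^2/3 + 16.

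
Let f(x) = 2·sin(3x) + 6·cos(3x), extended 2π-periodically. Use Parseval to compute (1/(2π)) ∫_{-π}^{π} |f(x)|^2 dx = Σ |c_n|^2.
Σ |c_n|^2 = 20

Expand |f|^2 and use orthogonality of {sin(nx), cos(mx)} on [-π, π]:
  ∫_{-π}^{π} sin(nx)^2 dx = π, ∫ cos(mx)^2 dx = π, and cross terms integrate to 0.
So ∫_{-π}^{π} f(x)^2 dx = 2^2 · π + 6^2 · π = (4 + 36)π.
Divide by 2π: (4 + 36)/2 = 20.
By Parseval, this equals Σ |c_n|^2.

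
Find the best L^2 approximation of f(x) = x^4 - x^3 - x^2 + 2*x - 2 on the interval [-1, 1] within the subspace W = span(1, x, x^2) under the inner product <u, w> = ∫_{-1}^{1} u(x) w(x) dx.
g(x) = -x^2/7 + 7*x/5 - 73/35

The best approximation g ∈ W is the orthogonal projection of f onto W. Writing g = a_0 + a_1 x + a_2 x^2, the coefficients solve the normal equations G · a = b where
  G_{ij} = <φ_i, φ_j> and b_i = <f, φ_i>, with φ_0 = 1, φ_1 = x, φ_2 = x^2.
G =
  [2, 0, 2/3]
  [0, 2/3, 0]
  [2/3, 0, 2/5],
b = (-64/15, 14/15, -152/105).
Solving gives a_0 = -73/35, a_1 = 7/5, a_2 = -1/7, so
  g(x) = -x^2/7 + 7*x/5 - 73/35.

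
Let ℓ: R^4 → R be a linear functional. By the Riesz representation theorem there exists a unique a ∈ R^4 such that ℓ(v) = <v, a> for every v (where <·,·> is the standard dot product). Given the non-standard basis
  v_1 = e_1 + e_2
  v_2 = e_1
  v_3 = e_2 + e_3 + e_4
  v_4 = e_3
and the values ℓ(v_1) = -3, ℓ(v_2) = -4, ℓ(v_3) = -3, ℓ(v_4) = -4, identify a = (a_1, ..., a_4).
a = (-4, 1, -4, 0)

Write a = (a_1, ..., a_4) in the standard basis. For each basis vector v_i, ℓ(v_i) = <v_i, a> is a linear equation in the a_j's. Collect the n equations into a matrix system V a = ℓ, where row i of V is v_i (expressed in the standard basis). Since V is invertible (lower-triangular with 1s on the diagonal, up to permutation), solve by back-substitution:
  V =
[[1, 1, 0, 0],
 [1, 0, 0, 0],
 [0, 1, 1, 1],
 [0, 0, 1, 0]]
  V a = (-3, -4, -3, -4)
Solving gives a = (-4, 1, -4, 0).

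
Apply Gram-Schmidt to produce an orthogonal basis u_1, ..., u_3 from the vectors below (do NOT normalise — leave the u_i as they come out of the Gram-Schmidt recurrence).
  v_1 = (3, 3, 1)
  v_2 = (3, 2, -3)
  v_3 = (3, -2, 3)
Orthogonal basis:
  u_1 = (3, 3, 1)
  u_2 = (21/19, 2/19, -69/19)
  u_3 = (363/137, -396/137, 99/137)

Apply the Gram-Schmidt recurrence
  u_1 = v_1
  u_i = v_i − Σ_{j<i} ((v_i · u_j) / (u_j · u_j)) · u_j.

Step by step this gives:
  u_1 = (3, 3, 1)
  u_2 = (21/19, 2/19, -69/19)
  u_3 = (363/137, -396/137, 99/137)

Orthogonality check:
  u_2 · u_1 = 0 (should be 0)
  u_3 · u_1 = 0 (should be 0)
  u_3 · u_2 = 0 (should be 0)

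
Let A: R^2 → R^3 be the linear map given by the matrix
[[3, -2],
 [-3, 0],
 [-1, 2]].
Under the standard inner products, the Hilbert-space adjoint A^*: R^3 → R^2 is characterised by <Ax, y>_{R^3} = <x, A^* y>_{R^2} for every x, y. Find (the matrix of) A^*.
A^* = A^T =
[[3, -3, -1],
 [-2, 0, 2]]

For real matrices with standard dot products, the defining identity <Ax, y> = <x, A^* y> gives (Ax)^T y = x^T (A^*) y, i.e. x^T A^T y = x^T (A^*) y. Since this holds for all x, y, we must have A^* = A^T. Therefore
A^* =
[[3, -3, -1],
 [-2, 0, 2]].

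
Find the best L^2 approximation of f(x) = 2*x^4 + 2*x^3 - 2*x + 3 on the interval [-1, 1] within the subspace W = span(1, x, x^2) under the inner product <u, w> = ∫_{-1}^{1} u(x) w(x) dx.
g(x) = 12*x^2/7 - 4*x/5 + 99/35

The best approximation g ∈ W is the orthogonal projection of f onto W. Writing g = a_0 + a_1 x + a_2 x^2, the coefficients solve the normal equations G · a = b where
  G_{ij} = <φ_i, φ_j> and b_i = <f, φ_i>, with φ_0 = 1, φ_1 = x, φ_2 = x^2.
G =
  [2, 0, 2/3]
  [0, 2/3, 0]
  [2/3, 0, 2/5],
b = (34/5, -8/15, 18/7).
Solving gives a_0 = 99/35, a_1 = -4/5, a_2 = 12/7, so
  g(x) = 12*x^2/7 - 4*x/5 + 99/35.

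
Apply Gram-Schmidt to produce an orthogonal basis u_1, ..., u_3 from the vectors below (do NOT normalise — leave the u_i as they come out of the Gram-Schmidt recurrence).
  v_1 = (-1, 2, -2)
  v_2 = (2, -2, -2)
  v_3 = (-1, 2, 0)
Orthogonal basis:
  u_1 = (-1, 2, -2)
  u_2 = (16/9, -14/9, -22/9)
  u_3 = (4/13, 3/13, 1/13)

Apply the Gram-Schmidt recurrence
  u_1 = v_1
  u_i = v_i − Σ_{j<i} ((v_i · u_j) / (u_j · u_j)) · u_j.

Step by step this gives:
  u_1 = (-1, 2, -2)
  u_2 = (16/9, -14/9, -22/9)
  u_3 = (4/13, 3/13, 1/13)

Orthogonality check:
  u_2 · u_1 = 0 (should be 0)
  u_3 · u_1 = 0 (should be 0)
  u_3 · u_2 = 0 (should be 0)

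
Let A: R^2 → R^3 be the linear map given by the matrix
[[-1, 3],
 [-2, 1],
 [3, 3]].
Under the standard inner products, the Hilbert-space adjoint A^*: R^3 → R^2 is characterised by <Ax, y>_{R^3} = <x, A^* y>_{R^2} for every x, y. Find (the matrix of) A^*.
A^* = A^T =
[[-1, -2, 3],
 [3, 1, 3]]

For real matrices with standard dot products, the defining identity <Ax, y> = <x, A^* y> gives (Ax)^T y = x^T (A^*) y, i.e. x^T A^T y = x^T (A^*) y. Since this holds for all x, y, we must have A^* = A^T. Therefore
A^* =
[[-1, -2, 3],
 [3, 1, 3]].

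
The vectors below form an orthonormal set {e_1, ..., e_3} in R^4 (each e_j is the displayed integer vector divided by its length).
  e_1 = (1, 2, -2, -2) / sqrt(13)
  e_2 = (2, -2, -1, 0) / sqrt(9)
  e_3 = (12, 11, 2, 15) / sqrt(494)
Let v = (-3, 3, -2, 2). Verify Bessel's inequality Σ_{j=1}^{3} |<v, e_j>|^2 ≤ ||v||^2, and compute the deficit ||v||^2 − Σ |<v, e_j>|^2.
Σ |<v, e_j>|^2 = 4403/342; ||v||^2 = 26; deficit = 4489/342

Write each e_j = u_j / sqrt(<u_j, u_j>) where u_j is the displayed integer vector. Then <v, e_j> = <v, u_j> / sqrt(<u_j, u_j>), so |<v, e_j>|^2 = <v, u_j>^2 / <u_j, u_j>.
Coefficients: <v, e_1> = 3/sqrt(13), <v, e_2> = -10/sqrt(9), <v, e_3> = 23/sqrt(494).
Square and sum: Σ |<v, e_j>|^2 = 4403/342.
Compute ||v||^2 = v·v = 26.
Deficit = 26 − 4403/342 = 4489/342 ≥ 0, confirming Bessel's inequality. (The deficit equals ||v − Σ <v,e_j> e_j||^2, the squared distance from v to span{e_j}.)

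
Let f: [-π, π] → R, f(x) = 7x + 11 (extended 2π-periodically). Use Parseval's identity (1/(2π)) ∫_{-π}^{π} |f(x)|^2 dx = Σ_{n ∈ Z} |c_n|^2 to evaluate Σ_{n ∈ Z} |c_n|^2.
Σ |c_n|^2 = 49π^2/3 + 121

Expand and integrate term by term over [-π, π]:
  ∫ (7x)^2 dx = 49·(2π^3/3); ∫ 2·7·(11)·x dx = 0 (odd integrand); ∫ 11^2 dx = 121·2π.
So (1/(2π)) ∫_{-π}^{π} (7x + 11)^2 dx = 49π^2/3 + 121 = 49π^2/3 + 121.
Parseval ⇒ Σ |c_n|^2 = 49π^2/3 + 121.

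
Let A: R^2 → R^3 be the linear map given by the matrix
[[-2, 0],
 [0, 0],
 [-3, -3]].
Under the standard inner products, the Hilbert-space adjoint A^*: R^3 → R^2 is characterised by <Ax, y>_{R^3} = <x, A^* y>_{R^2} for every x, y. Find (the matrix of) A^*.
A^* = A^T =
[[-2, 0, -3],
 [0, 0, -3]]

For real matrices with standard dot products, the defining identity <Ax, y> = <x, A^* y> gives (Ax)^T y = x^T (A^*) y, i.e. x^T A^T y = x^T (A^*) y. Since this holds for all x, y, we must have A^* = A^T. Therefore
A^* =
[[-2, 0, -3],
 [0, 0, -3]].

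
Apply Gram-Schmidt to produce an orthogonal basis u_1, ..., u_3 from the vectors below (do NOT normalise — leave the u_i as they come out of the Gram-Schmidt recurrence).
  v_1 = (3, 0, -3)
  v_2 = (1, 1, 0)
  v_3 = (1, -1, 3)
Orthogonal basis:
  u_1 = (3, 0, -3)
  u_2 = (1/2, 1, 1/2)
  u_3 = (5/3, -5/3, 5/3)

Apply the Gram-Schmidt recurrence
  u_1 = v_1
  u_i = v_i − Σ_{j<i} ((v_i · u_j) / (u_j · u_j)) · u_j.

Step by step this gives:
  u_1 = (3, 0, -3)
  u_2 = (1/2, 1, 1/2)
  u_3 = (5/3, -5/3, 5/3)

Orthogonality check:
  u_2 · u_1 = 0 (should be 0)
  u_3 · u_1 = 0 (should be 0)
  u_3 · u_2 = 0 (should be 0)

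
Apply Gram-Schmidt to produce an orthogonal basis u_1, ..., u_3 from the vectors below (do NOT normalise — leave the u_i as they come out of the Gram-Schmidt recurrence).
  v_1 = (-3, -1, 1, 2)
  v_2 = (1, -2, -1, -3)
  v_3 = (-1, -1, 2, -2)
Orthogonal basis:
  u_1 = (-3, -1, 1, 2)
  u_2 = (-3/5, -38/15, -7/15, -29/15)
  u_3 = (-6/23, 13/23, 49/23, -27/23)

Apply the Gram-Schmidt recurrence
  u_1 = v_1
  u_i = v_i − Σ_{j<i} ((v_i · u_j) / (u_j · u_j)) · u_j.

Step by step this gives:
  u_1 = (-3, -1, 1, 2)
  u_2 = (-3/5, -38/15, -7/15, -29/15)
  u_3 = (-6/23, 13/23, 49/23, -27/23)

Orthogonality check:
  u_2 · u_1 = 0 (should be 0)
  u_3 · u_1 = 0 (should be 0)
  u_3 · u_2 = 0 (should be 0)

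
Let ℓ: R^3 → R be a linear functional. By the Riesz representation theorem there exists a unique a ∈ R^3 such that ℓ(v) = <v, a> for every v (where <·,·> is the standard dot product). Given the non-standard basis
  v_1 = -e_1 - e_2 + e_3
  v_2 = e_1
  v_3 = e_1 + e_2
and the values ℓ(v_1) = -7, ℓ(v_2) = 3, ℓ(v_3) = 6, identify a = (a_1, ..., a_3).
a = (3, 3, -1)

Write a = (a_1, ..., a_3) in the standard basis. For each basis vector v_i, ℓ(v_i) = <v_i, a> is a linear equation in the a_j's. Collect the n equations into a matrix system V a = ℓ, where row i of V is v_i (expressed in the standard basis). Since V is invertible (lower-triangular with 1s on the diagonal, up to permutation), solve by back-substitution:
  V =
[[-1, -1, 1],
 [1, 0, 0],
 [1, 1, 0]]
  V a = (-7, 3, 6)
Solving gives a = (3, 3, -1).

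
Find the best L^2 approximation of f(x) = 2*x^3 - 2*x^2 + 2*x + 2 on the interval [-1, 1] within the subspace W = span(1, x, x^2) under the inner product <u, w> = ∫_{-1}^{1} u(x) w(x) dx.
g(x) = -2*x^2 + 16*x/5 + 2

The best approximation g ∈ W is the orthogonal projection of f onto W. Writing g = a_0 + a_1 x + a_2 x^2, the coefficients solve the normal equations G · a = b where
  G_{ij} = <φ_i, φ_j> and b_i = <f, φ_i>, with φ_0 = 1, φ_1 = x, φ_2 = x^2.
G =
  [2, 0, 2/3]
  [0, 2/3, 0]
  [2/3, 0, 2/5],
b = (8/3, 32/15, 8/15).
Solving gives a_0 = 2, a_1 = 16/5, a_2 = -2, so
  g(x) = -2*x^2 + 16*x/5 + 2.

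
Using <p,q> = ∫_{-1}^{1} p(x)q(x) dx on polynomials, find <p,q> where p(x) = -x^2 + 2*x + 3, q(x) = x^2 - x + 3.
<p,q> = 244/15

Expand the product: p(x)·q(x) = -x^4 + 3*x^3 - 2*x^2 + 3*x + 9.
∫_{-1}^{1} of each monomial x^k gives [2/(k+1) if k even, 0 if k odd]. Integrating term-by-term (or equivalently evaluating the antiderivative F(x) = -x^5/5 + 3*x^4/4 - 2*x^3/3 + 3*x^2/2 + 9*x at the endpoints):
  F(1) − F(−1) = 623/60 − (-353/60) = 244/15.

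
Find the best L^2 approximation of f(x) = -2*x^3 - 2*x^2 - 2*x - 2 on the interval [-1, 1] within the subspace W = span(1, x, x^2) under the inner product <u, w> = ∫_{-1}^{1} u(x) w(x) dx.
g(x) = -2*x^2 - 16*x/5 - 2

The best approximation g ∈ W is the orthogonal projection of f onto W. Writing g = a_0 + a_1 x + a_2 x^2, the coefficients solve the normal equations G · a = b where
  G_{ij} = <φ_i, φ_j> and b_i = <f, φ_i>, with φ_0 = 1, φ_1 = x, φ_2 = x^2.
G =
  [2, 0, 2/3]
  [0, 2/3, 0]
  [2/3, 0, 2/5],
b = (-16/3, -32/15, -32/15).
Solving gives a_0 = -2, a_1 = -16/5, a_2 = -2, so
  g(x) = -2*x^2 - 16*x/5 - 2.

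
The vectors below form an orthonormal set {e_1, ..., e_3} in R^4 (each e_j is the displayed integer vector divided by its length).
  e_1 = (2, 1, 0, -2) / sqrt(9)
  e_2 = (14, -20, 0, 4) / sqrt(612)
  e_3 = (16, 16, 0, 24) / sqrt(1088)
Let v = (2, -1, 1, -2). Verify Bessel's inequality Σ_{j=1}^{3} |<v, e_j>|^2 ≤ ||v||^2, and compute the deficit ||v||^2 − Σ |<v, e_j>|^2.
Σ |<v, e_j>|^2 = 9; ||v||^2 = 10; deficit = 1

Write each e_j = u_j / sqrt(<u_j, u_j>) where u_j is the displayed integer vector. Then <v, e_j> = <v, u_j> / sqrt(<u_j, u_j>), so |<v, e_j>|^2 = <v, u_j>^2 / <u_j, u_j>.
Coefficients: <v, e_1> = 7/sqrt(9), <v, e_2> = 40/sqrt(612), <v, e_3> = -32/sqrt(1088).
Square and sum: Σ |<v, e_j>|^2 = 9.
Compute ||v||^2 = v·v = 10.
Deficit = 10 − 9 = 1 ≥ 0, confirming Bessel's inequality. (The deficit equals ||v − Σ <v,e_j> e_j||^2, the squared distance from v to span{e_j}.)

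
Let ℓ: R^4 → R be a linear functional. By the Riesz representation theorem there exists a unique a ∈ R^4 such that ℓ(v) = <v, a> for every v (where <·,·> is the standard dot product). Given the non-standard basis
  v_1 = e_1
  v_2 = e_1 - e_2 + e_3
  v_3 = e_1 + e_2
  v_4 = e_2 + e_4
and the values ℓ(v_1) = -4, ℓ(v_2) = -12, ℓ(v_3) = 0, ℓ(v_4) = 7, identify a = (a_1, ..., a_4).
a = (-4, 4, -4, 3)

Write a = (a_1, ..., a_4) in the standard basis. For each basis vector v_i, ℓ(v_i) = <v_i, a> is a linear equation in the a_j's. Collect the n equations into a matrix system V a = ℓ, where row i of V is v_i (expressed in the standard basis). Since V is invertible (lower-triangular with 1s on the diagonal, up to permutation), solve by back-substitution:
  V =
[[1, 0, 0, 0],
 [1, -1, 1, 0],
 [1, 1, 0, 0],
 [0, 1, 0, 1]]
  V a = (-4, -12, 0, 7)
Solving gives a = (-4, 4, -4, 3).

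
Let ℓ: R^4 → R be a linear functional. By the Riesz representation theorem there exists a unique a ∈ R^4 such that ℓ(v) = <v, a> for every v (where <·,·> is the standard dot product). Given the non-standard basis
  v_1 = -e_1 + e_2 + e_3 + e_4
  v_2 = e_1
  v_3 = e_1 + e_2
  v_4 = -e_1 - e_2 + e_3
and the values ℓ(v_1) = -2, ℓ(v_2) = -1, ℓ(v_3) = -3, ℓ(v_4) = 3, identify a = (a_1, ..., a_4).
a = (-1, -2, 0, -1)

Write a = (a_1, ..., a_4) in the standard basis. For each basis vector v_i, ℓ(v_i) = <v_i, a> is a linear equation in the a_j's. Collect the n equations into a matrix system V a = ℓ, where row i of V is v_i (expressed in the standard basis). Since V is invertible (lower-triangular with 1s on the diagonal, up to permutation), solve by back-substitution:
  V =
[[-1, 1, 1, 1],
 [1, 0, 0, 0],
 [1, 1, 0, 0],
 [-1, -1, 1, 0]]
  V a = (-2, -1, -3, 3)
Solving gives a = (-1, -2, 0, -1).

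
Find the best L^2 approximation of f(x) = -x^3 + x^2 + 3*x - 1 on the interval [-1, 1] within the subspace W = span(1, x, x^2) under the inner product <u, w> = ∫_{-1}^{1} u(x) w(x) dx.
g(x) = x^2 + 12*x/5 - 1

The best approximation g ∈ W is the orthogonal projection of f onto W. Writing g = a_0 + a_1 x + a_2 x^2, the coefficients solve the normal equations G · a = b where
  G_{ij} = <φ_i, φ_j> and b_i = <f, φ_i>, with φ_0 = 1, φ_1 = x, φ_2 = x^2.
G =
  [2, 0, 2/3]
  [0, 2/3, 0]
  [2/3, 0, 2/5],
b = (-4/3, 8/5, -4/15).
Solving gives a_0 = -1, a_1 = 12/5, a_2 = 1, so
  g(x) = x^2 + 12*x/5 - 1.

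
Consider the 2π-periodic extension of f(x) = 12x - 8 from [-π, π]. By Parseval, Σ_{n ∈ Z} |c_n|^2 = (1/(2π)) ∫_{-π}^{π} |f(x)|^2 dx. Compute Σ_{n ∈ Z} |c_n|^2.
Σ |c_n|^2 = 48π^2 + 64

Expand and integrate term by term over [-π, π]:
  ∫ (12x)^2 dx = 144·(2π^3/3); ∫ 2·12·(-8)·x dx = 0 (odd integrand); ∫ (-8)^2 dx = 64·2π.
So (1/(2π)) ∫_{-π}^{π} (12x - 8)^2 dx = 144π^2/3 + 64 = 48π^2 + 64.
Parseval ⇒ Σ |c_n|^2 = 48π^2 + 64.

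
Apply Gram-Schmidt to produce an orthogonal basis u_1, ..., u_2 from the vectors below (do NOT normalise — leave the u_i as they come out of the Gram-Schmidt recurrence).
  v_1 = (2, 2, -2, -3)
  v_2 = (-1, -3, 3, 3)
Orthogonal basis:
  u_1 = (2, 2, -2, -3)
  u_2 = (25/21, -17/21, 17/21, -2/7)

Apply the Gram-Schmidt recurrence
  u_1 = v_1
  u_i = v_i − Σ_{j<i} ((v_i · u_j) / (u_j · u_j)) · u_j.

Step by step this gives:
  u_1 = (2, 2, -2, -3)
  u_2 = (25/21, -17/21, 17/21, -2/7)

Orthogonality check:
  u_2 · u_1 = 0 (should be 0)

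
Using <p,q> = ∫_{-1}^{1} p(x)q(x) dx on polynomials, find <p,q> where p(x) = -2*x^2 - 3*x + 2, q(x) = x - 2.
<p,q> = -22/3

Expand the product: p(x)·q(x) = -2*x^3 + x^2 + 8*x - 4.
∫_{-1}^{1} of each monomial x^k gives [2/(k+1) if k even, 0 if k odd]. Integrating term-by-term (or equivalently evaluating the antiderivative F(x) = -x^4/2 + x^3/3 + 4*x^2 - 4*x at the endpoints):
  F(1) − F(−1) = -1/6 − (43/6) = -22/3.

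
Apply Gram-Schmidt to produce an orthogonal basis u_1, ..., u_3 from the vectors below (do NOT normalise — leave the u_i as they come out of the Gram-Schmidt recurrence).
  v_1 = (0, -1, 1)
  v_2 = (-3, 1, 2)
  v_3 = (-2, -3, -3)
Orthogonal basis:
  u_1 = (0, -1, 1)
  u_2 = (-3, 3/2, 3/2)
  u_3 = (-8/3, -8/3, -8/3)

Apply the Gram-Schmidt recurrence
  u_1 = v_1
  u_i = v_i − Σ_{j<i} ((v_i · u_j) / (u_j · u_j)) · u_j.

Step by step this gives:
  u_1 = (0, -1, 1)
  u_2 = (-3, 3/2, 3/2)
  u_3 = (-8/3, -8/3, -8/3)

Orthogonality check:
  u_2 · u_1 = 0 (should be 0)
  u_3 · u_1 = 0 (should be 0)
  u_3 · u_2 = 0 (should be 0)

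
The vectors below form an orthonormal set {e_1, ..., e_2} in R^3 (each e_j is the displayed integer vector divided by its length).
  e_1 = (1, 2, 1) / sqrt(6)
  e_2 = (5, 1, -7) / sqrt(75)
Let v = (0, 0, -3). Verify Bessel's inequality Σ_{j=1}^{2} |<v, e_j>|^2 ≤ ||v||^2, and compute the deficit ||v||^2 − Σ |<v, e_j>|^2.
Σ |<v, e_j>|^2 = 369/50; ||v||^2 = 9; deficit = 81/50

Write each e_j = u_j / sqrt(<u_j, u_j>) where u_j is the displayed integer vector. Then <v, e_j> = <v, u_j> / sqrt(<u_j, u_j>), so |<v, e_j>|^2 = <v, u_j>^2 / <u_j, u_j>.
Coefficients: <v, e_1> = -3/sqrt(6), <v, e_2> = 21/sqrt(75).
Square and sum: Σ |<v, e_j>|^2 = 369/50.
Compute ||v||^2 = v·v = 9.
Deficit = 9 − 369/50 = 81/50 ≥ 0, confirming Bessel's inequality. (The deficit equals ||v − Σ <v,e_j> e_j||^2, the squared distance from v to span{e_j}.)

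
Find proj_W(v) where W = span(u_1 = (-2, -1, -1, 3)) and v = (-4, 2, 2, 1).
proj_W(v) = (-14/15, -7/15, -7/15, 7/5)

Set up U = [u_1 | ... | u_1] ∈ R^(4×1). The projector onto W = col(U) is P = U (U^T U)^(-1) U^T.
Compute U^T U =
  [15],
and U^T v = (7).
Solve U^T U · c = U^T v for the coefficients: c = (7/15). The projection is proj_W(v) = U c.
Check: (v - proj_W(v)) · u_1 = 0  (should be 0).
Result: proj_W(v) = (-14/15, -7/15, -7/15, 7/5).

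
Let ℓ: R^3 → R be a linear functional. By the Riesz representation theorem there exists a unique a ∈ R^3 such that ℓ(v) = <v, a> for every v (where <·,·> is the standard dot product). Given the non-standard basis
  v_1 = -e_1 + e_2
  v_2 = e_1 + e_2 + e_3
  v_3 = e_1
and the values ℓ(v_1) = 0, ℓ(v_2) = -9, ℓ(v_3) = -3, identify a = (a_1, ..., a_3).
a = (-3, -3, -3)

Write a = (a_1, ..., a_3) in the standard basis. For each basis vector v_i, ℓ(v_i) = <v_i, a> is a linear equation in the a_j's. Collect the n equations into a matrix system V a = ℓ, where row i of V is v_i (expressed in the standard basis). Since V is invertible (lower-triangular with 1s on the diagonal, up to permutation), solve by back-substitution:
  V =
[[-1, 1, 0],
 [1, 1, 1],
 [1, 0, 0]]
  V a = (0, -9, -3)
Solving gives a = (-3, -3, -3).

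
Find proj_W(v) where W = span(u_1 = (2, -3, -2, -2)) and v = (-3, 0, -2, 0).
proj_W(v) = (-4/21, 2/7, 4/21, 4/21)

Set up U = [u_1 | ... | u_1] ∈ R^(4×1). The projector onto W = col(U) is P = U (U^T U)^(-1) U^T.
Compute U^T U =
  [21],
and U^T v = (-2).
Solve U^T U · c = U^T v for the coefficients: c = (-2/21). The projection is proj_W(v) = U c.
Check: (v - proj_W(v)) · u_1 = 0  (should be 0).
Result: proj_W(v) = (-4/21, 2/7, 4/21, 4/21).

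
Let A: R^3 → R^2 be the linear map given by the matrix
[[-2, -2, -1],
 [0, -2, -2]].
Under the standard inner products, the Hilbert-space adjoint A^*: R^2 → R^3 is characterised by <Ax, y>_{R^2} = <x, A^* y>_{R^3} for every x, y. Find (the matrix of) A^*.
A^* = A^T =
[[-2, 0],
 [-2, -2],
 [-1, -2]]

For real matrices with standard dot products, the defining identity <Ax, y> = <x, A^* y> gives (Ax)^T y = x^T (A^*) y, i.e. x^T A^T y = x^T (A^*) y. Since this holds for all x, y, we must have A^* = A^T. Therefore
A^* =
[[-2, 0],
 [-2, -2],
 [-1, -2]].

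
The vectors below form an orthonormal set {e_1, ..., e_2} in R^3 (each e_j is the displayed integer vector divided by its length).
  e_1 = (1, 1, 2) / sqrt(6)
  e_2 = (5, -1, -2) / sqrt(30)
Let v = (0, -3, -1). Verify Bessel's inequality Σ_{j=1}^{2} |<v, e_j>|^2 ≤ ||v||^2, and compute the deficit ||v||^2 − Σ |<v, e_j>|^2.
Σ |<v, e_j>|^2 = 5; ||v||^2 = 10; deficit = 5

Write each e_j = u_j / sqrt(<u_j, u_j>) where u_j is the displayed integer vector. Then <v, e_j> = <v, u_j> / sqrt(<u_j, u_j>), so |<v, e_j>|^2 = <v, u_j>^2 / <u_j, u_j>.
Coefficients: <v, e_1> = -5/sqrt(6), <v, e_2> = 5/sqrt(30).
Square and sum: Σ |<v, e_j>|^2 = 5.
Compute ||v||^2 = v·v = 10.
Deficit = 10 − 5 = 5 ≥ 0, confirming Bessel's inequality. (The deficit equals ||v − Σ <v,e_j> e_j||^2, the squared distance from v to span{e_j}.)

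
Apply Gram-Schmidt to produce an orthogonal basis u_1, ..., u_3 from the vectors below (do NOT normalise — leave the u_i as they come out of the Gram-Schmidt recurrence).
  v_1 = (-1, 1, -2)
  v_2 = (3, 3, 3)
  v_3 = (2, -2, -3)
Orthogonal basis:
  u_1 = (-1, 1, -2)
  u_2 = (2, 4, 1)
  u_3 = (3, -1, -2)

Apply the Gram-Schmidt recurrence
  u_1 = v_1
  u_i = v_i − Σ_{j<i} ((v_i · u_j) / (u_j · u_j)) · u_j.

Step by step this gives:
  u_1 = (-1, 1, -2)
  u_2 = (2, 4, 1)
  u_3 = (3, -1, -2)

Orthogonality check:
  u_2 · u_1 = 0 (should be 0)
  u_3 · u_1 = 0 (should be 0)
  u_3 · u_2 = 0 (should be 0)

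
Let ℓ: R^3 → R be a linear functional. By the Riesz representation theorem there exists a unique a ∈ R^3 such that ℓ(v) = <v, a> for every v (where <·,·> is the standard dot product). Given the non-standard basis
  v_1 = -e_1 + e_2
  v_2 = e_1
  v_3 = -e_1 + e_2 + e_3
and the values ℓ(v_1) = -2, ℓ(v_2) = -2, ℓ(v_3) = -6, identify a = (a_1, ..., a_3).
a = (-2, -4, -4)

Write a = (a_1, ..., a_3) in the standard basis. For each basis vector v_i, ℓ(v_i) = <v_i, a> is a linear equation in the a_j's. Collect the n equations into a matrix system V a = ℓ, where row i of V is v_i (expressed in the standard basis). Since V is invertible (lower-triangular with 1s on the diagonal, up to permutation), solve by back-substitution:
  V =
[[-1, 1, 0],
 [1, 0, 0],
 [-1, 1, 1]]
  V a = (-2, -2, -6)
Solving gives a = (-2, -4, -4).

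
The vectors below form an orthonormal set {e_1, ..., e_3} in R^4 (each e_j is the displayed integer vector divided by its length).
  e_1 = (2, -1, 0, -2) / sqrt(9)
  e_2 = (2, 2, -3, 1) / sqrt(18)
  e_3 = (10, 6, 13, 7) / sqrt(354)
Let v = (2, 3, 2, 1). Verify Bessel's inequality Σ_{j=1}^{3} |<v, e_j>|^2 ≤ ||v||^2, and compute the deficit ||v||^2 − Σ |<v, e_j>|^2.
Σ |<v, e_j>|^2 = 2786/177; ||v||^2 = 18; deficit = 400/177

Write each e_j = u_j / sqrt(<u_j, u_j>) where u_j is the displayed integer vector. Then <v, e_j> = <v, u_j> / sqrt(<u_j, u_j>), so |<v, e_j>|^2 = <v, u_j>^2 / <u_j, u_j>.
Coefficients: <v, e_1> = -1/sqrt(9), <v, e_2> = 5/sqrt(18), <v, e_3> = 71/sqrt(354).
Square and sum: Σ |<v, e_j>|^2 = 2786/177.
Compute ||v||^2 = v·v = 18.
Deficit = 18 − 2786/177 = 400/177 ≥ 0, confirming Bessel's inequality. (The deficit equals ||v − Σ <v,e_j> e_j||^2, the squared distance from v to span{e_j}.)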